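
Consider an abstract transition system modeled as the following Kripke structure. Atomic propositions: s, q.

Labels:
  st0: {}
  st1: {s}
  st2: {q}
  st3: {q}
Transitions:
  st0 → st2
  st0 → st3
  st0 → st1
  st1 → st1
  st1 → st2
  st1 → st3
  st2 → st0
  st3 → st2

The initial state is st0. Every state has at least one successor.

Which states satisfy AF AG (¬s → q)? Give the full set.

none

States satisfying AG (¬s → q): ∅.
States satisfying AF AG (¬s → q): ∅.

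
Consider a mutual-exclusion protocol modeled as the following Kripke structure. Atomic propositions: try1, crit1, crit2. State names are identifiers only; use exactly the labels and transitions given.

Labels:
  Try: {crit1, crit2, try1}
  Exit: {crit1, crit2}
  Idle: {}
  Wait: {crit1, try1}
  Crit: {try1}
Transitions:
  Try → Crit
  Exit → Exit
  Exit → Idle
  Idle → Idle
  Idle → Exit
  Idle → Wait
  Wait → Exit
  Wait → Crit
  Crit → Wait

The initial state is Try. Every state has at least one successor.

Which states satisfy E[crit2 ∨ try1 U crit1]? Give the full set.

{Try, Exit, Wait, Crit}

States satisfying crit2 ∨ try1: {Try, Exit, Wait, Crit}.
States satisfying crit1: {Try, Exit, Wait}.
States satisfying E[crit2 ∨ try1 U crit1]: {Try, Exit, Wait, Crit}.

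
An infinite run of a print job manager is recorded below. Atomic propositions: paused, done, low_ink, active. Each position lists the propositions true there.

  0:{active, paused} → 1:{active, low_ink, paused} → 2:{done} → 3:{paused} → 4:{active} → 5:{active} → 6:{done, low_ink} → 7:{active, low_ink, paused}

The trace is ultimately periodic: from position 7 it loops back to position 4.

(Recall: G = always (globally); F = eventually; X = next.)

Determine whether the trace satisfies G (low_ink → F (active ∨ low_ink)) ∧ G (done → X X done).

low_ink → F (active ∨ low_ink) holds at every position 0..7, and those are all positions ever visited, so G (low_ink → F (active ∨ low_ink)) holds.
Positions where low_ink holds: 1, 6, 7.
Check F (active ∨ low_ink) at each: 1→ok, 6→ok, 7→ok.
done → X X done must hold at every position from 0 onward. It fails at position 2, so G (done → X X done) is false.
Positions where done holds: 2, 6.
Check X X done at each: 2→fails, 6→fails.
At position 0: G (low_ink → F (active ∨ low_ink)) is true; G (done → X X done) is false; so G (low_ink → F (active ∨ low_ink)) ∧ G (done → X X done) is false.

No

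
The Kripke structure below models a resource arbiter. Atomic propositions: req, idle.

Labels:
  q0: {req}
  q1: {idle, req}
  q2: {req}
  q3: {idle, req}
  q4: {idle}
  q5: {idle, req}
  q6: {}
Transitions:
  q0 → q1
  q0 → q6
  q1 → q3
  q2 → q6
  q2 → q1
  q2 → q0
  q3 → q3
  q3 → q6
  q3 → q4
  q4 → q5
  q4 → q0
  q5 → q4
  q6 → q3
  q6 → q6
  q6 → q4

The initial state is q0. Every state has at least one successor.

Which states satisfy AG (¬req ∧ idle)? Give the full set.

none

States satisfying ¬req ∧ idle: {q4}.
States satisfying AG (¬req ∧ idle): ∅.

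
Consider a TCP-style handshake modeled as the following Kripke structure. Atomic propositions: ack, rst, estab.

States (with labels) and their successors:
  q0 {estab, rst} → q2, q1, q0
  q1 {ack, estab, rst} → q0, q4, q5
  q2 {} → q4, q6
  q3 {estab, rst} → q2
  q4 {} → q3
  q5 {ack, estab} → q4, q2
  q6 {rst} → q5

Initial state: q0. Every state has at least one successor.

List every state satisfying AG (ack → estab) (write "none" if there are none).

{q0, q1, q2, q3, q4, q5, q6}

States satisfying ack → estab: {q0, q1, q2, q3, q4, q5, q6}.
States satisfying AG (ack → estab): {q0, q1, q2, q3, q4, q5, q6}.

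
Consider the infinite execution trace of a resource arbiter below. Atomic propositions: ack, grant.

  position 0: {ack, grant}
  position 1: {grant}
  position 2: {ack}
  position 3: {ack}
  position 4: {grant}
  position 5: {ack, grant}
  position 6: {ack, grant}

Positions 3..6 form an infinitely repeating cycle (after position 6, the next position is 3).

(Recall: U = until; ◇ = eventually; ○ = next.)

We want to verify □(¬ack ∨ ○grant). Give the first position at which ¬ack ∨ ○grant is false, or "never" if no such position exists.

Check ¬ack ∨ ○grant at each position in order: 0 ✓, 1 ✓.
At position 2 the labels are {ack} and the next position 3 has {ack}, so ¬ack ∨ ○grant is false there. This is the first violation.

2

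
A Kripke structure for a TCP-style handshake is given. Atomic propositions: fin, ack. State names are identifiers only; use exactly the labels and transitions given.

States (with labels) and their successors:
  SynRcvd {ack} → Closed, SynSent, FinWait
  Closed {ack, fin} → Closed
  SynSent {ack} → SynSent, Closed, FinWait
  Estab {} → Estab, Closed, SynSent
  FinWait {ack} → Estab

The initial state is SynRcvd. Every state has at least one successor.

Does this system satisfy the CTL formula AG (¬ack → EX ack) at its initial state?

Yes

States satisfying ¬ack → EX ack: {SynRcvd, Closed, SynSent, Estab, FinWait}.
States satisfying AG (¬ack → EX ack): {SynRcvd, Closed, SynSent, Estab, FinWait}.
Every state reachable from SynRcvd satisfies ¬ack → EX ack.
SynRcvd ∈ Sat(AG (¬ack → EX ack)).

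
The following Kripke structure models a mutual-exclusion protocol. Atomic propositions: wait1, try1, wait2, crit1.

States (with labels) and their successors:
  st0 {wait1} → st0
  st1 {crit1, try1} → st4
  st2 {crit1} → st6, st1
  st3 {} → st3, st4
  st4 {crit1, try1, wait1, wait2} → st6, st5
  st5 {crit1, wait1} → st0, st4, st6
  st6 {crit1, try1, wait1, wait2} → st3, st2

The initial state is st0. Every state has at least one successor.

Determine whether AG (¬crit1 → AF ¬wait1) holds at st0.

States satisfying ¬crit1 → AF ¬wait1: {st1, st2, st3, st4, st5, st6}.
States satisfying AG (¬crit1 → AF ¬wait1): ∅.
st0 is reachable from st0 and violates ¬crit1 → AF ¬wait1, so AG fails at st0.
st0 ∉ Sat(AG (¬crit1 → AF ¬wait1)).

No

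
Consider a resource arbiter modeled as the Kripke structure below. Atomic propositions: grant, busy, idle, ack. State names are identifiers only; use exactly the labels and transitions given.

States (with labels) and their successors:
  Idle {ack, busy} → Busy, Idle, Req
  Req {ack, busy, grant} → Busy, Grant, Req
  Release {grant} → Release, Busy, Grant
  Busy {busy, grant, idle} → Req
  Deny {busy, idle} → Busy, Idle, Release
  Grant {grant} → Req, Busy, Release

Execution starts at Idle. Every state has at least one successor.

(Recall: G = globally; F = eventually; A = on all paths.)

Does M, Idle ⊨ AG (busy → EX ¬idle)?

States satisfying busy → EX ¬idle: {Idle, Req, Release, Busy, Deny, Grant}.
States satisfying AG (busy → EX ¬idle): {Idle, Req, Release, Busy, Deny, Grant}.
Every state reachable from Idle satisfies busy → EX ¬idle.
Idle ∈ Sat(AG (busy → EX ¬idle)).

Satisfied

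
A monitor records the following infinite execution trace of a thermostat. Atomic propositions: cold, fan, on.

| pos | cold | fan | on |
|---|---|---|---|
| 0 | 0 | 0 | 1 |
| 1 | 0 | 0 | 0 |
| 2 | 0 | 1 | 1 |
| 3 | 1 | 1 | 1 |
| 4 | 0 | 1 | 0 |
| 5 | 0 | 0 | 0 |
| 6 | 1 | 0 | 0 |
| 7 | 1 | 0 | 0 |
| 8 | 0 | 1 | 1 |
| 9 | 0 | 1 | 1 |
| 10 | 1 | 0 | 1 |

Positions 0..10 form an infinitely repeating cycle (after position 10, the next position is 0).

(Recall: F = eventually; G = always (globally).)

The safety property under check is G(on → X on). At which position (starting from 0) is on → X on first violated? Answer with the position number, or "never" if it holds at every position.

At position 0 the labels are {on} and the next position 1 has {}, so on → X on is false there. This is the first violation.

0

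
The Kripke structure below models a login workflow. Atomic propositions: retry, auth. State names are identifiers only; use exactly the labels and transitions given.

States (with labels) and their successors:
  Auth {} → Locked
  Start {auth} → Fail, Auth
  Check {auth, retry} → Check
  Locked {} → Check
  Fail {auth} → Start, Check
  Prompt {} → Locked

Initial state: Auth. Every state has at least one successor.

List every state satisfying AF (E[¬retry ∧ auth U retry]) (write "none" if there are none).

States satisfying E[¬retry ∧ auth U retry]: {Start, Check, Fail}.
States satisfying AF (E[¬retry ∧ auth U retry]): {Auth, Start, Check, Locked, Fail, Prompt}.

{Auth, Start, Check, Locked, Fail, Prompt}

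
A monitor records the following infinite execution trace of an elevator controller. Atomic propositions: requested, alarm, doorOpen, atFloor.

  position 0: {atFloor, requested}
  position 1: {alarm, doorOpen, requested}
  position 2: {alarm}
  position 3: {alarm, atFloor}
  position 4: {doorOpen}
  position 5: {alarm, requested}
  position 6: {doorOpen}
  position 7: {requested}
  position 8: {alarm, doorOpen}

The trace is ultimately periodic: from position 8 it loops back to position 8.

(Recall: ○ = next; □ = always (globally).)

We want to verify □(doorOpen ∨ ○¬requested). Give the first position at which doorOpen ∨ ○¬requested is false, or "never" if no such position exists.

At position 0 the labels are {atFloor, requested} and the next position 1 has {alarm, doorOpen, requested}, so doorOpen ∨ ○¬requested is false there. This is the first violation.

0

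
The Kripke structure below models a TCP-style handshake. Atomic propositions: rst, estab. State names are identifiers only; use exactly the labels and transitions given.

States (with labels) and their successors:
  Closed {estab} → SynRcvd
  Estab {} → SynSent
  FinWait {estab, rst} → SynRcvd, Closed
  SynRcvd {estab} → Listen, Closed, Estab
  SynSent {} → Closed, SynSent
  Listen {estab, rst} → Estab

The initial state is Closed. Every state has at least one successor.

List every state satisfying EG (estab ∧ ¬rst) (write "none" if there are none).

{Closed, SynRcvd}

States satisfying estab ∧ ¬rst: {Closed, SynRcvd}.
States satisfying EG (estab ∧ ¬rst): {Closed, SynRcvd}.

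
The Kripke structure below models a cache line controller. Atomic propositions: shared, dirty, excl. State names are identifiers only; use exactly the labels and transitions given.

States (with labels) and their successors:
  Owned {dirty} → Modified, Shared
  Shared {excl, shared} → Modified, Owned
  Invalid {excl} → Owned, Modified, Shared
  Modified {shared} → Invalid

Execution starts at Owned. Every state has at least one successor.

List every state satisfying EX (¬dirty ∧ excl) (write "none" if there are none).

States satisfying ¬dirty ∧ excl: {Shared, Invalid}.
States satisfying EX (¬dirty ∧ excl): {Owned, Invalid, Modified}.

{Owned, Invalid, Modified}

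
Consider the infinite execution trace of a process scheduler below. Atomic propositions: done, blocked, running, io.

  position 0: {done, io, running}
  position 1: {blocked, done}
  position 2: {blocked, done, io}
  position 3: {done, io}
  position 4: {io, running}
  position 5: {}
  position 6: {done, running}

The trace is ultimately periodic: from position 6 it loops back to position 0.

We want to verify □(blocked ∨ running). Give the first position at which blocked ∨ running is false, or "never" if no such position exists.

Check blocked ∨ running at each position in order: 0 ✓, 1 ✓, 2 ✓.
At position 3 the labels are {done, io}, so blocked ∨ running is false there. This is the first violation.

3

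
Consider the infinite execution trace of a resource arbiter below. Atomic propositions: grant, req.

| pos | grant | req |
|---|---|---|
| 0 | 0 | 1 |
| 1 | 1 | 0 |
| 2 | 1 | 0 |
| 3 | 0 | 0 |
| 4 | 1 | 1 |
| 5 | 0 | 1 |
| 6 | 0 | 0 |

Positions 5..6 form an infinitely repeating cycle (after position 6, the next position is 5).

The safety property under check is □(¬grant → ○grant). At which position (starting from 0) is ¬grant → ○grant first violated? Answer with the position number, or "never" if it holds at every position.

Check ¬grant → ○grant at each position in order: 0 ✓, 1 ✓, 2 ✓, 3 ✓, 4 ✓.
At position 5 the labels are {req} and the next position 6 has {}, so ¬grant → ○grant is false there. This is the first violation.

5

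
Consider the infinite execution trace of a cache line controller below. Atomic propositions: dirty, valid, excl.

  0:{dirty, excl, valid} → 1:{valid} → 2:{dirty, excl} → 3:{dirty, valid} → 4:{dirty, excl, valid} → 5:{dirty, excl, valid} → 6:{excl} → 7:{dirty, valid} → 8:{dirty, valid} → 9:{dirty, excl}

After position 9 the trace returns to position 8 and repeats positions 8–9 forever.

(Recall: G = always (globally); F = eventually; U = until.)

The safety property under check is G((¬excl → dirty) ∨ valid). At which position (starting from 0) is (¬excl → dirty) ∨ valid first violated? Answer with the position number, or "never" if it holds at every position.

never

(¬excl → dirty) ∨ valid holds at every position 0..9, and those are all the positions the trace ever visits, so the invariant G((¬excl → dirty) ∨ valid) is never violated.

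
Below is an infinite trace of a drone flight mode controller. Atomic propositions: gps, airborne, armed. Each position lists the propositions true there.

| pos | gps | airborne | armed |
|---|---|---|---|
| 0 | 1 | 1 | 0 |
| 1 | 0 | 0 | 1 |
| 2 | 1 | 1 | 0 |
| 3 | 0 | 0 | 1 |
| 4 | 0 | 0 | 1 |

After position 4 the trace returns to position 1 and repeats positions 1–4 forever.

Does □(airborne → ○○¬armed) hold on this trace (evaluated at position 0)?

airborne → ○○¬armed must hold at every position from 0 onward. It fails at position 2, so □(airborne → ○○¬armed) is false.
Positions where airborne holds: 0, 2.
Check ○○¬armed at each: 0→ok, 2→fails.

No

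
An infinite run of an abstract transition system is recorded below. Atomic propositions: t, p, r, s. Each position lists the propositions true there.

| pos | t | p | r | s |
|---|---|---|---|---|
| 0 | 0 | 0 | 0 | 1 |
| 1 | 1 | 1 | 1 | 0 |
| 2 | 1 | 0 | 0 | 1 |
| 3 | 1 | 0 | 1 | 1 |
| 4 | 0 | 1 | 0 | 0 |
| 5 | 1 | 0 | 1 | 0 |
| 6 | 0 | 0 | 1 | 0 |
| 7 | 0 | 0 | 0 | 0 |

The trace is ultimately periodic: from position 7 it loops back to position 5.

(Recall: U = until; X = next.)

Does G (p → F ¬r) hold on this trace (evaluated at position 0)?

Satisfied

p → F ¬r holds at every position 0..7, and those are all positions ever visited, so G (p → F ¬r) holds.
Positions where p holds: 1, 4.
Check F ¬r at each: 1→ok, 4→ok.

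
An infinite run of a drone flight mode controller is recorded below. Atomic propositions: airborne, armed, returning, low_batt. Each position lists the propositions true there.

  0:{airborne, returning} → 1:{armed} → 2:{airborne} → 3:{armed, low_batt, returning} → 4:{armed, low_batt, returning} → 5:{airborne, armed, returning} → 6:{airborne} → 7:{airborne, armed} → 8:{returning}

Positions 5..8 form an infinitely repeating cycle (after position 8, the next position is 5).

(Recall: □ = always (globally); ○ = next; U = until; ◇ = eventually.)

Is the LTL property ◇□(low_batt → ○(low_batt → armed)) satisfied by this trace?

□(low_batt → ○(low_batt → armed)) holds at position 0, which is reachable from 0, so ◇□(low_batt → ○(low_batt → armed)) holds.

Holds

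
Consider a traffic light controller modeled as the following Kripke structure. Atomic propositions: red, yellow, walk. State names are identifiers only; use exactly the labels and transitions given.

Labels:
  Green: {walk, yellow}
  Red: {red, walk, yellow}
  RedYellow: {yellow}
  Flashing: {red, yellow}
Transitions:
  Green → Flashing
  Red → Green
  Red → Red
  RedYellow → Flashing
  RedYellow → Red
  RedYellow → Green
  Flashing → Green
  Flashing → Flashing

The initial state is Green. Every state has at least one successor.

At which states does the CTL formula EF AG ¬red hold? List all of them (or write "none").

none

States satisfying AG ¬red: ∅.
States satisfying EF AG ¬red: ∅.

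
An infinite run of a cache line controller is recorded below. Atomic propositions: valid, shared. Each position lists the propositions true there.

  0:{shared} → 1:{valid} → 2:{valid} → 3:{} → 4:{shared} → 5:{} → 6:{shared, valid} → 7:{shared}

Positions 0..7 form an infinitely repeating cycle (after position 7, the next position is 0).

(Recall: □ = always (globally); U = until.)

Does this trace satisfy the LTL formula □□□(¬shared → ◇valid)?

□□(¬shared → ◇valid) holds at every position 0..7, and those are all positions ever visited, so □□□(¬shared → ◇valid) holds.

Yes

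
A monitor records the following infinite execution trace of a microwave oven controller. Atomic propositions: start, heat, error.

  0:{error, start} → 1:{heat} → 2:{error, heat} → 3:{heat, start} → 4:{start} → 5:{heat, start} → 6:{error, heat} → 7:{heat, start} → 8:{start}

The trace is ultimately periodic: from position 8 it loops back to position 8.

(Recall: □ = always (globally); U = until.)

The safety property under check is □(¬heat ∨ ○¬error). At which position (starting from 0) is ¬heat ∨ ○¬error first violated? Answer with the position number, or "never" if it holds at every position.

Check ¬heat ∨ ○¬error at each position in order: 0 ✓.
At position 1 the labels are {heat} and the next position 2 has {error, heat}, so ¬heat ∨ ○¬error is false there. This is the first violation.

1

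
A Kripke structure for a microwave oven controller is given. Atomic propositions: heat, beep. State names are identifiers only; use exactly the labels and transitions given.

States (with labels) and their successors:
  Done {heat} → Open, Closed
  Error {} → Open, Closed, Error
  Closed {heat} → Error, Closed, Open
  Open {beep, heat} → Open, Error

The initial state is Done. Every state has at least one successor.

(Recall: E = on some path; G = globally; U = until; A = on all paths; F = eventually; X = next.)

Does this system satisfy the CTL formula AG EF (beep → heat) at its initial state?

States satisfying EF (beep → heat): {Done, Error, Closed, Open}.
States satisfying AG EF (beep → heat): {Done, Error, Closed, Open}.
Every state reachable from Done satisfies EF (beep → heat).
Done ∈ Sat(AG EF (beep → heat)).

Satisfied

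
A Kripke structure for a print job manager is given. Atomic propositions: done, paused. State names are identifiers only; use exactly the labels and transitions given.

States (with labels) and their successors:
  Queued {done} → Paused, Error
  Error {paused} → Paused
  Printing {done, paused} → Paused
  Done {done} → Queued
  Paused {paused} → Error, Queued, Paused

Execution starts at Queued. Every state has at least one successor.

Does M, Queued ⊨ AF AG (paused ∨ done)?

States satisfying AG (paused ∨ done): {Queued, Error, Printing, Done, Paused}.
States satisfying AF AG (paused ∨ done): {Queued, Error, Printing, Done, Paused}.
Queued ∈ Sat(AF AG (paused ∨ done)).

Holds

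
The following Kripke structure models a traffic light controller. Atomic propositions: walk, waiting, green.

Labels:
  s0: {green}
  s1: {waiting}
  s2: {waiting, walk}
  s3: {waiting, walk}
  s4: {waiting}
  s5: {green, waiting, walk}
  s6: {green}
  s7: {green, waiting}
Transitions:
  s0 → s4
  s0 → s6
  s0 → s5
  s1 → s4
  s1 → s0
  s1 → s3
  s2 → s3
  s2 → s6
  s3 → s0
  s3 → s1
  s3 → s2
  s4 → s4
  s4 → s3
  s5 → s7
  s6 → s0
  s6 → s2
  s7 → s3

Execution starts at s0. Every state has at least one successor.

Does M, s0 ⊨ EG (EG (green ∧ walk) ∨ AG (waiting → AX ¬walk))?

Violated

States satisfying EG (green ∧ walk) ∨ AG (waiting → AX ¬walk): ∅.
States satisfying EG (EG (green ∧ walk) ∨ AG (waiting → AX ¬walk)): ∅.
No suitable path/successor from s0 witnesses the formula.
s0 ∉ Sat(EG (EG (green ∧ walk) ∨ AG (waiting → AX ¬walk))).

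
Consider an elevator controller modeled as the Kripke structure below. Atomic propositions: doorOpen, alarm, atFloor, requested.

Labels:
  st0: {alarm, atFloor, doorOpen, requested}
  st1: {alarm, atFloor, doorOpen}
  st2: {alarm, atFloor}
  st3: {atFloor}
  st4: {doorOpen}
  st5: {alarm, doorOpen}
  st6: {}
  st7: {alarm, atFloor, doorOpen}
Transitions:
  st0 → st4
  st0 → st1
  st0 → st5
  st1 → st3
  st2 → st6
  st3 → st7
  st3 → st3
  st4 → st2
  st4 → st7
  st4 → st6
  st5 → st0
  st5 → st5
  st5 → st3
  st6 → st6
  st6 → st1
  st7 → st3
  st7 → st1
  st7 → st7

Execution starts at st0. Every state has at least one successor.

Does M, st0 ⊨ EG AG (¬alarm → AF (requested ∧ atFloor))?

States satisfying AG (¬alarm → AF (requested ∧ atFloor)): ∅.
States satisfying EG AG (¬alarm → AF (requested ∧ atFloor)): ∅.
No suitable path/successor from st0 witnesses the formula.
st0 ∉ Sat(EG AG (¬alarm → AF (requested ∧ atFloor))).

No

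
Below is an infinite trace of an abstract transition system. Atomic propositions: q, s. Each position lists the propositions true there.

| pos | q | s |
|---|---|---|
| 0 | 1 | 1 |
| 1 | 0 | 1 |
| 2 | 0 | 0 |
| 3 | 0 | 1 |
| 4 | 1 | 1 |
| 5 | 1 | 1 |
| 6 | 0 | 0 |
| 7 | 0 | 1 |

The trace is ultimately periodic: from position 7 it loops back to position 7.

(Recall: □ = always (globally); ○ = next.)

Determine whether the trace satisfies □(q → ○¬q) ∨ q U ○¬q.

q → ○¬q must hold at every position from 0 onward. It fails at position 4, so □(q → ○¬q) is false.
Positions where q holds: 0, 4, 5.
Check ○¬q at each: 0→ok, 4→fails, 5→ok.
Walking from position 0: ○¬q first holds at position 0, and q holds at every earlier position along the way, so q U ○¬q holds.
At position 0: □(q → ○¬q) is false; q U ○¬q is true; so □(q → ○¬q) ∨ q U ○¬q is true.

Satisfied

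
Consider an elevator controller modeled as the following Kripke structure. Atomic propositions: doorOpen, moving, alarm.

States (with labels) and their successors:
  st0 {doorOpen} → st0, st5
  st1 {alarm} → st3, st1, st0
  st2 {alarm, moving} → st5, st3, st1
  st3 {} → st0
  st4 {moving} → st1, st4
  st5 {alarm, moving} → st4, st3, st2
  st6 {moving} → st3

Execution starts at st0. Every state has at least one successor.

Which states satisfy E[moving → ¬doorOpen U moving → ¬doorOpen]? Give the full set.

States satisfying moving → ¬doorOpen: {st0, st1, st2, st3, st4, st5, st6}.
States satisfying E[moving → ¬doorOpen U moving → ¬doorOpen]: {st0, st1, st2, st3, st4, st5, st6}.

{st0, st1, st2, st3, st4, st5, st6}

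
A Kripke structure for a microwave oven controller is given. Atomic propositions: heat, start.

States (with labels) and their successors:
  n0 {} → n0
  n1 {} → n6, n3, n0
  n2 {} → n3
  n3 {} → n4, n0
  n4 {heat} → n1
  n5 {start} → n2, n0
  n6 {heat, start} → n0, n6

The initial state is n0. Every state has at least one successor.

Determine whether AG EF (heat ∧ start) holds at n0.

States satisfying EF (heat ∧ start): {n1, n2, n3, n4, n5, n6}.
States satisfying AG EF (heat ∧ start): ∅.
n0 is reachable from n0 and violates EF (heat ∧ start), so AG fails at n0.
n0 ∉ Sat(AG EF (heat ∧ start)).

Violated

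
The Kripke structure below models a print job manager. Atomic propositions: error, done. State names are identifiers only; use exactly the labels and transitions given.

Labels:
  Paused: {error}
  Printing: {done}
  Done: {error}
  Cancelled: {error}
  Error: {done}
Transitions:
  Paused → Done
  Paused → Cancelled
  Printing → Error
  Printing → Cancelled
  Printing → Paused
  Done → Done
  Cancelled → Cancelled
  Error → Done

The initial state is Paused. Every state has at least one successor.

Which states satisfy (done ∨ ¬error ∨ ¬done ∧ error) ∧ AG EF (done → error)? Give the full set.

States satisfying ¬error: {Printing, Error}.
States satisfying done ∨ ¬error: {Printing, Error}.
States satisfying ¬done: {Paused, Done, Cancelled}.
States satisfying ¬done ∧ error: {Paused, Done, Cancelled}.
States satisfying done ∨ ¬error ∨ ¬done ∧ error: {Paused, Printing, Done, Cancelled, Error}.
States satisfying EF (done → error): {Paused, Printing, Done, Cancelled, Error}.
States satisfying AG EF (done → error): {Paused, Printing, Done, Cancelled, Error}.
States satisfying (done ∨ ¬error ∨ ¬done ∧ error) ∧ AG EF (done → error): {Paused, Printing, Done, Cancelled, Error}.

{Paused, Printing, Done, Cancelled, Error}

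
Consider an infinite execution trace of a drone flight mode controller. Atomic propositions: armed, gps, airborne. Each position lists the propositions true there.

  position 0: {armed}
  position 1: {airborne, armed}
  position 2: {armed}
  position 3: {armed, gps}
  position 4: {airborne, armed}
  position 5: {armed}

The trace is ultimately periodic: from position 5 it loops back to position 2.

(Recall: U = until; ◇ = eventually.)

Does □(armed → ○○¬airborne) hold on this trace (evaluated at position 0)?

Violated

armed → ○○¬airborne must hold at every position from 0 onward. It fails at position 2, so □(armed → ○○¬airborne) is false.
Positions where armed holds: 0, 1, 2, 3, 4, 5.
Check ○○¬airborne at each: 0→ok, 1→ok, 2→fails, 3→ok, 4→ok, 5→ok.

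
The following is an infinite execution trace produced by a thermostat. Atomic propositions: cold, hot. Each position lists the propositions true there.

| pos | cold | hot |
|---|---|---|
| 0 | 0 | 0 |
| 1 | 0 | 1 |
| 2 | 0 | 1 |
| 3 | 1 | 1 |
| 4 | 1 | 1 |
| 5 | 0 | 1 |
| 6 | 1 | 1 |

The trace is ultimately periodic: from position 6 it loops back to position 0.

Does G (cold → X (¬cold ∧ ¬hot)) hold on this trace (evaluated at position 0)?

Violated

cold → X (¬cold ∧ ¬hot) must hold at every position from 0 onward. It fails at position 3, so G (cold → X (¬cold ∧ ¬hot)) is false.
Positions where cold holds: 3, 4, 6.
Check X (¬cold ∧ ¬hot) at each: 3→fails, 4→fails, 6→ok.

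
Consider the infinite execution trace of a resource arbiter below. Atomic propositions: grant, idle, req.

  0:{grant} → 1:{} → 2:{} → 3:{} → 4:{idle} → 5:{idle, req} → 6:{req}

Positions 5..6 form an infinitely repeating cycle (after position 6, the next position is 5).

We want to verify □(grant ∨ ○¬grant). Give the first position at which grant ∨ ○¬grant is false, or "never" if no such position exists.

never

grant ∨ ○¬grant holds at every position 0..6, and those are all the positions the trace ever visits, so the invariant □(grant ∨ ○¬grant) is never violated.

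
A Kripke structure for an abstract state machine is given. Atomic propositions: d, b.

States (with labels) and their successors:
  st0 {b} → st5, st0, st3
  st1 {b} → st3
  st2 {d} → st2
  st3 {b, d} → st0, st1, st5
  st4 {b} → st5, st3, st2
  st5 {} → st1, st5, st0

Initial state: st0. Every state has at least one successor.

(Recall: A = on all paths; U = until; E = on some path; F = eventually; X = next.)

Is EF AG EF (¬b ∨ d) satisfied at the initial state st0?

Satisfied

States satisfying AG EF (¬b ∨ d): {st0, st1, st2, st3, st4, st5}.
States satisfying EF AG EF (¬b ∨ d): {st0, st1, st2, st3, st4, st5}.
Some path from st0 reaches a state where AG EF (¬b ∨ d) holds.
st0 ∈ Sat(EF AG EF (¬b ∨ d)).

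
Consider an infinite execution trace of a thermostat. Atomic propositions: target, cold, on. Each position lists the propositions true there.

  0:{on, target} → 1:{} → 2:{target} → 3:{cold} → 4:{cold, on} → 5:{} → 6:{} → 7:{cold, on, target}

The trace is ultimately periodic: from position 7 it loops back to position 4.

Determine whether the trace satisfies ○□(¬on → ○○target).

No

The position after 0 is 1; □(¬on → ○○target) is false there.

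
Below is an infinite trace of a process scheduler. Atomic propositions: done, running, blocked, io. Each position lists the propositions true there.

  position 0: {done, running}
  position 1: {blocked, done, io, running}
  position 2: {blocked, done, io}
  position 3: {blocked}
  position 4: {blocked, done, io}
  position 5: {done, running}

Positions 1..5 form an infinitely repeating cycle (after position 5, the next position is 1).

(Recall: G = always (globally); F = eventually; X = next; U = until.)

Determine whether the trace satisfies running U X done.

Walking from position 0: X done first holds at position 0, and running holds at every earlier position along the way, so running U X done holds.

Holds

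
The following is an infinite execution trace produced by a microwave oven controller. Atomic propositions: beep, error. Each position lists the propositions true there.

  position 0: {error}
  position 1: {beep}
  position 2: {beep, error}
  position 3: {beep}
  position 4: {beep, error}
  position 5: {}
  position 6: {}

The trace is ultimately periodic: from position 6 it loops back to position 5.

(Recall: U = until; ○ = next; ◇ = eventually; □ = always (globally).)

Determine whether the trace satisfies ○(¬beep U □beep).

No

The position after 0 is 1; ¬beep U □beep is false there.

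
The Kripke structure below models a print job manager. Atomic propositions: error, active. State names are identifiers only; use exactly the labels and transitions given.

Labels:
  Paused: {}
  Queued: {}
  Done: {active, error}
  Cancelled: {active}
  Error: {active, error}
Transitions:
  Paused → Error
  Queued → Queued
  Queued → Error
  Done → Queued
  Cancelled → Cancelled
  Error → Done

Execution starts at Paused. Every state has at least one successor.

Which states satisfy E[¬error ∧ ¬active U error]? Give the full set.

{Paused, Queued, Done, Error}

States satisfying ¬error ∧ ¬active: {Paused, Queued}.
States satisfying error: {Done, Error}.
States satisfying E[¬error ∧ ¬active U error]: {Paused, Queued, Done, Error}.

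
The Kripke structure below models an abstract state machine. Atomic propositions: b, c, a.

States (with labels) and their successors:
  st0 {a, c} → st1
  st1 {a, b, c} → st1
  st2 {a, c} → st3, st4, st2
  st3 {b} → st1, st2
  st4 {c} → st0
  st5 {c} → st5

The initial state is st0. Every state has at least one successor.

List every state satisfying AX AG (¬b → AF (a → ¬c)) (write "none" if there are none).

States satisfying AG (¬b → AF (a → ¬c)): {st1, st5}.
States satisfying AX AG (¬b → AF (a → ¬c)): {st0, st1, st5}.

{st0, st1, st5}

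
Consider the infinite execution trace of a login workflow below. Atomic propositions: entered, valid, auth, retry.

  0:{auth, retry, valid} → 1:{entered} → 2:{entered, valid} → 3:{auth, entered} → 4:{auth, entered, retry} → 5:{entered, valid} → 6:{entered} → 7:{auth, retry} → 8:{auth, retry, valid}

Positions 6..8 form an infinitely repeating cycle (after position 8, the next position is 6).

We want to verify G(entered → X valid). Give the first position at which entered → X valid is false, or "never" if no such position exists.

2

Check entered → X valid at each position in order: 0 ✓, 1 ✓.
At position 2 the labels are {entered, valid} and the next position 3 has {auth, entered}, so entered → X valid is false there. This is the first violation.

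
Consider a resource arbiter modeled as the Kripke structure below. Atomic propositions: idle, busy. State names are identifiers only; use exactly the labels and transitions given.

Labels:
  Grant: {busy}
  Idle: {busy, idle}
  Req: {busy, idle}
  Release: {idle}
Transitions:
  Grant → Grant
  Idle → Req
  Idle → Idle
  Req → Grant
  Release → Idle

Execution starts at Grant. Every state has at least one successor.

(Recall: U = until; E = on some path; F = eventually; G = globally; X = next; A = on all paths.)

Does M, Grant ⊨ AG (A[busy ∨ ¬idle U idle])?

No

States satisfying A[busy ∨ ¬idle U idle]: {Idle, Req, Release}.
States satisfying AG (A[busy ∨ ¬idle U idle]): ∅.
Grant is reachable from Grant and violates A[busy ∨ ¬idle U idle], so AG fails at Grant.
Grant ∉ Sat(AG (A[busy ∨ ¬idle U idle])).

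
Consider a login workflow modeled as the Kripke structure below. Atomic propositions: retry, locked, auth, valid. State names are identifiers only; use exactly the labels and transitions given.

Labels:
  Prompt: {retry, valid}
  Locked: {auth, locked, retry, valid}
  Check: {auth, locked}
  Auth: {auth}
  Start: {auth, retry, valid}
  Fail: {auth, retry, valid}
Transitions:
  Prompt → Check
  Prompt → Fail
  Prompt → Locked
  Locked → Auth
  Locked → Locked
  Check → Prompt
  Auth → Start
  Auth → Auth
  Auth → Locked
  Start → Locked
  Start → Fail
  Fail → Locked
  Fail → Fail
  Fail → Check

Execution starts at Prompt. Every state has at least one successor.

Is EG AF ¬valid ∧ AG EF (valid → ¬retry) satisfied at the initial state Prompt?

States satisfying AF ¬valid: {Check, Auth}.
States satisfying EG AF ¬valid: {Auth}.
States satisfying EF (valid → ¬retry): {Prompt, Locked, Check, Auth, Start, Fail}.
States satisfying AG EF (valid → ¬retry): {Prompt, Locked, Check, Auth, Start, Fail}.
States satisfying EG AF ¬valid ∧ AG EF (valid → ¬retry): {Auth}.
Prompt ∉ Sat(EG AF ¬valid ∧ AG EF (valid → ¬retry)).

Does not hold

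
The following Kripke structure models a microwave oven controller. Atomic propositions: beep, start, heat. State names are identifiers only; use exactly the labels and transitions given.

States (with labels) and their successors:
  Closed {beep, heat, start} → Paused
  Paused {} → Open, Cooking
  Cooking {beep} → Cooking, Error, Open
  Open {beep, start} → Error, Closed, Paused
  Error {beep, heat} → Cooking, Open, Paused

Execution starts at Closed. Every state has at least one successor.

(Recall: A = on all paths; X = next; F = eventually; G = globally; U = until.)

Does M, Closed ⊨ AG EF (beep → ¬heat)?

States satisfying EF (beep → ¬heat): {Closed, Paused, Cooking, Open, Error}.
States satisfying AG EF (beep → ¬heat): {Closed, Paused, Cooking, Open, Error}.
Every state reachable from Closed satisfies EF (beep → ¬heat).
Closed ∈ Sat(AG EF (beep → ¬heat)).

Holds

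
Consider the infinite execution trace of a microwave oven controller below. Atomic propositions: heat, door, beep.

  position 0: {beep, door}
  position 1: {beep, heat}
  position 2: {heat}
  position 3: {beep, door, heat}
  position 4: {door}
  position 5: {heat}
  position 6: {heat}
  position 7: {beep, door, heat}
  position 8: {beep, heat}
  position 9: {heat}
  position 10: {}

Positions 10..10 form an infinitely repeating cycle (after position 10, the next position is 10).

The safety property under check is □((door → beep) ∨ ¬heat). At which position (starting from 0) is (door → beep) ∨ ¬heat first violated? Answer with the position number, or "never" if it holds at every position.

(door → beep) ∨ ¬heat holds at every position 0..10, and those are all the positions the trace ever visits, so the invariant □((door → beep) ∨ ¬heat) is never violated.

never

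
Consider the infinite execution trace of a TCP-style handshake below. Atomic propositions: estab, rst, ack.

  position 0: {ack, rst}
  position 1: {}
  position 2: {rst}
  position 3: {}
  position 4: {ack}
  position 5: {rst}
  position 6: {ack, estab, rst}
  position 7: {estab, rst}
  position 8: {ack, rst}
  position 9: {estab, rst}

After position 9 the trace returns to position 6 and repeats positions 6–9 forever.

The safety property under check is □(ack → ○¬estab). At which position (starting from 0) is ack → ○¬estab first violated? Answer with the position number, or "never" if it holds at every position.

6

Check ack → ○¬estab at each position in order: 0 ✓, 1 ✓, 2 ✓, 3 ✓, 4 ✓, 5 ✓.
At position 6 the labels are {ack, estab, rst} and the next position 7 has {estab, rst}, so ack → ○¬estab is false there. This is the first violation.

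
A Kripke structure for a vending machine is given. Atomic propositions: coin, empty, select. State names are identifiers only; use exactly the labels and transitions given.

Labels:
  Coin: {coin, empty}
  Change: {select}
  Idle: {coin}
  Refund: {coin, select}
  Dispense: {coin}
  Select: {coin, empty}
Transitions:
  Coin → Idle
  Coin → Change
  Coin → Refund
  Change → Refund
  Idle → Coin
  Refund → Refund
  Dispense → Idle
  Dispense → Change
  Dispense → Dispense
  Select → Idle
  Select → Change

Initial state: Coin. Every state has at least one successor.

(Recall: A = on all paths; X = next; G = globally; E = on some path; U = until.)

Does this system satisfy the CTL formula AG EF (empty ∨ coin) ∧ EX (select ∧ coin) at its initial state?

Yes

States satisfying EF (empty ∨ coin): {Coin, Change, Idle, Refund, Dispense, Select}.
States satisfying AG EF (empty ∨ coin): {Coin, Change, Idle, Refund, Dispense, Select}.
States satisfying select ∧ coin: {Refund}.
States satisfying EX (select ∧ coin): {Coin, Change, Refund}.
States satisfying AG EF (empty ∨ coin) ∧ EX (select ∧ coin): {Coin, Change, Refund}.
Coin ∈ Sat(AG EF (empty ∨ coin) ∧ EX (select ∧ coin)).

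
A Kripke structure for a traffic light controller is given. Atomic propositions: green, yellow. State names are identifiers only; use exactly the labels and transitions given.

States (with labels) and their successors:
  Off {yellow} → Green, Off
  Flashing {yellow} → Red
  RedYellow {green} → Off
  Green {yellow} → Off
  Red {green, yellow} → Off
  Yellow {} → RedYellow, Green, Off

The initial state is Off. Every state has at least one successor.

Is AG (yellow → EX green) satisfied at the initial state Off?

No

States satisfying yellow → EX green: {Flashing, RedYellow, Yellow}.
States satisfying AG (yellow → EX green): ∅.
Green is reachable from Off and violates yellow → EX green, so AG fails at Off.
Off ∉ Sat(AG (yellow → EX green)).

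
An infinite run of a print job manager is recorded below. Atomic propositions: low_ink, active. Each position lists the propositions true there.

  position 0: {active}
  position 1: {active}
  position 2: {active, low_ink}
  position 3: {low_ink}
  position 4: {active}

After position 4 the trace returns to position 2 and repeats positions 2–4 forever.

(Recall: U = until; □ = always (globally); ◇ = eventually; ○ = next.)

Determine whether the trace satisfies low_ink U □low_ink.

No

Walking from position 0: at position 0, □low_ink has not yet held and low_ink fails, so low_ink U □low_ink is false.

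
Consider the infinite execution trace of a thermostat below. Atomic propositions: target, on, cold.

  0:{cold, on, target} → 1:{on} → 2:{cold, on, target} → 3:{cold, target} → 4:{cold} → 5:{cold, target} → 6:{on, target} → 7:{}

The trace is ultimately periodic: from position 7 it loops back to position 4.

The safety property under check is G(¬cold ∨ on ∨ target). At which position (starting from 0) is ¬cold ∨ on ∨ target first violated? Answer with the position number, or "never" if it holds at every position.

Check ¬cold ∨ on ∨ target at each position in order: 0 ✓, 1 ✓, 2 ✓, 3 ✓.
At position 4 the labels are {cold}, so ¬cold ∨ on ∨ target is false there. This is the first violation.

4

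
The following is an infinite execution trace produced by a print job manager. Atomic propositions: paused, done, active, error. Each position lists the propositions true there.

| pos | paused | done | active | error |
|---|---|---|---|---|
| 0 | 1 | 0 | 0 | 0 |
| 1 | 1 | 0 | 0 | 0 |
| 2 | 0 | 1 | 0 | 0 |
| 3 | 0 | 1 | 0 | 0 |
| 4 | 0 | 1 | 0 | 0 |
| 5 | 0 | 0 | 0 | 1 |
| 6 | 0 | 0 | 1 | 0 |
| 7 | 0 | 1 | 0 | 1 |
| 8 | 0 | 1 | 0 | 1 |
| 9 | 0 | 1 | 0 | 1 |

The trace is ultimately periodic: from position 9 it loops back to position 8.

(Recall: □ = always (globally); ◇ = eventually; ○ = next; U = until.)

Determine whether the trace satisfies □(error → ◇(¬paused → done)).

error → ◇(¬paused → done) holds at every position 0..9, and those are all positions ever visited, so □(error → ◇(¬paused → done)) holds.
Positions where error holds: 5, 7, 8, 9.
Check ◇(¬paused → done) at each: 5→ok, 7→ok, 8→ok, 9→ok.

Yes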